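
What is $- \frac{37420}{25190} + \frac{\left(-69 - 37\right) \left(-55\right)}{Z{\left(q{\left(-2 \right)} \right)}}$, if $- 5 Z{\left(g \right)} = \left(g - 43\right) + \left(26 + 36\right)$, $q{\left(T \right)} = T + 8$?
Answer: $- \frac{2940896}{2519} \approx -1167.5$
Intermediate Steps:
$q{\left(T \right)} = 8 + T$
$Z{\left(g \right)} = - \frac{19}{5} - \frac{g}{5}$ ($Z{\left(g \right)} = - \frac{\left(g - 43\right) + \left(26 + 36\right)}{5} = - \frac{\left(-43 + g\right) + 62}{5} = - \frac{19 + g}{5} = - \frac{19}{5} - \frac{g}{5}$)
$- \frac{37420}{25190} + \frac{\left(-69 - 37\right) \left(-55\right)}{Z{\left(q{\left(-2 \right)} \right)}} = - \frac{37420}{25190} + \frac{\left(-69 - 37\right) \left(-55\right)}{- \frac{19}{5} - \frac{8 - 2}{5}} = \left(-37420\right) \frac{1}{25190} + \frac{\left(-106\right) \left(-55\right)}{- \frac{19}{5} - \frac{6}{5}} = - \frac{3742}{2519} + \frac{5830}{- \frac{19}{5} - \frac{6}{5}} = - \frac{3742}{2519} + \frac{5830}{-5} = - \frac{3742}{2519} + 5830 \left(- \frac{1}{5}\right) = - \frac{3742}{2519} - 1166 = - \frac{2940896}{2519}$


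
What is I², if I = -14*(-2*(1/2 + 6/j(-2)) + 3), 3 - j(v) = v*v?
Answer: 38416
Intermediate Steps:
j(v) = 3 - v² (j(v) = 3 - v*v = 3 - v²)
I = -196 (I = -14*(-2*(1/2 + 6/(3 - 1*(-2)²)) + 3) = -14*(-2*(1*(½) + 6/(3 - 1*4)) + 3) = -14*(-2*(½ + 6/(3 - 4)) + 3) = -14*(-2*(½ + 6/(-1)) + 3) = -14*(-2*(½ + 6*(-1)) + 3) = -14*(-2*(½ - 6) + 3) = -14*(-2*(-11/2) + 3) = -14*(11 + 3) = -14*14 = -196)
I² = (-196)² = 38416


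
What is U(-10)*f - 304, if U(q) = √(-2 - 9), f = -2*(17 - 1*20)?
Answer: -304 + 6*I*√11 ≈ -304.0 + 19.9*I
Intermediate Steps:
f = 6 (f = -2*(17 - 20) = -2*(-3) = 6)
U(q) = I*√11 (U(q) = √(-11) = I*√11)
U(-10)*f - 304 = (I*√11)*6 - 304 = 6*I*√11 - 304 = -304 + 6*I*√11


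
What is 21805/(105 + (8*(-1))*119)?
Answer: -3115/121 ≈ -25.744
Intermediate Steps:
21805/(105 + (8*(-1))*119) = 21805/(105 - 8*119) = 21805/(105 - 952) = 21805/(-847) = 21805*(-1/847) = -3115/121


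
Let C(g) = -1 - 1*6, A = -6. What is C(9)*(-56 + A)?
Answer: 434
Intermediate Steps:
C(g) = -7 (C(g) = -1 - 6 = -7)
C(9)*(-56 + A) = -7*(-56 - 6) = -7*(-62) = 434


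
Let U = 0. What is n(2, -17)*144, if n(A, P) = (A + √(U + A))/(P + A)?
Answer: -96/5 - 48*√2/5 ≈ -32.776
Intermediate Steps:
n(A, P) = (A + √A)/(A + P) (n(A, P) = (A + √(0 + A))/(P + A) = (A + √A)/(A + P))
n(2, -17)*144 = ((2 + √2)/(2 - 17))*144 = ((2 + √2)/(-15))*144 = -(2 + √2)/15*144 = (-2/15 - √2/15)*144 = -96/5 - 48*√2/5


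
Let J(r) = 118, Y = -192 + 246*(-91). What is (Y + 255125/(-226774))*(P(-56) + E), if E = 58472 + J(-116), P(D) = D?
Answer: -149857532131699/113387 ≈ -1.3216e+9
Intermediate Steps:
Y = -22578 (Y = -192 - 22386 = -22578)
E = 58590 (E = 58472 + 118 = 58590)
(Y + 255125/(-226774))*(P(-56) + E) = (-22578 + 255125/(-226774))*(-56 + 58590) = (-22578 + 255125*(-1/226774))*58534 = (-22578 - 255125/226774)*58534 = -5120358497/226774*58534 = -149857532131699/113387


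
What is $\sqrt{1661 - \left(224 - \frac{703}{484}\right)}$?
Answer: $\frac{\sqrt{696211}}{22} \approx 37.927$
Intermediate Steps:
$\sqrt{1661 - \left(224 - \frac{703}{484}\right)} = \sqrt{1661 + \left(\left(703 \cdot \frac{1}{484} + 786\right) - 1010\right)} = \sqrt{1661 + \left(\left(\frac{703}{484} + 786\right) - 1010\right)} = \sqrt{1661 + \left(\frac{381127}{484} - 1010\right)} = \sqrt{1661 - \frac{107713}{484}} = \sqrt{\frac{696211}{484}} = \frac{\sqrt{696211}}{22}$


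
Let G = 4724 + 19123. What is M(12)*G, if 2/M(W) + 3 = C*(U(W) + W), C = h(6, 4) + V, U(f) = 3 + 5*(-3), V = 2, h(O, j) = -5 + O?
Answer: -15898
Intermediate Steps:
G = 23847
U(f) = -12 (U(f) = 3 - 15 = -12)
C = 3 (C = (-5 + 6) + 2 = 1 + 2 = 3)
M(W) = 2/(-39 + 3*W) (M(W) = 2/(-3 + 3*(-12 + W)) = 2/(-3 + (-36 + 3*W)) = 2/(-39 + 3*W))
M(12)*G = (2/(3*(-13 + 12)))*23847 = ((2/3)/(-1))*23847 = ((2/3)*(-1))*23847 = -2/3*23847 = -15898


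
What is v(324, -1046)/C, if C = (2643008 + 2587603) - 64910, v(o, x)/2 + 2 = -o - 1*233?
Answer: -1118/5165701 ≈ -0.00021643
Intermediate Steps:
v(o, x) = -470 - 2*o (v(o, x) = -4 + 2*(-o - 1*233) = -4 + 2*(-o - 233) = -4 + 2*(-233 - o) = -4 + (-466 - 2*o) = -470 - 2*o)
C = 5165701 (C = 5230611 - 64910 = 5165701)
v(324, -1046)/C = (-470 - 2*324)/5165701 = (-470 - 648)*(1/5165701) = -1118*1/5165701 = -1118/5165701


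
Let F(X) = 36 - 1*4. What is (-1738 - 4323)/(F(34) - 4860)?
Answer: 6061/4828 ≈ 1.2554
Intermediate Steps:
F(X) = 32 (F(X) = 36 - 4 = 32)
(-1738 - 4323)/(F(34) - 4860) = (-1738 - 4323)/(32 - 4860) = -6061/(-4828) = -6061*(-1/4828) = 6061/4828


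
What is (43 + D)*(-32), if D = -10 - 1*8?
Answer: -800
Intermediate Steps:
D = -18 (D = -10 - 8 = -18)
(43 + D)*(-32) = (43 - 18)*(-32) = 25*(-32) = -800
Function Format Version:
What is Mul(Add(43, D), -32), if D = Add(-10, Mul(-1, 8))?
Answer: -800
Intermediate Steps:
D = -18 (D = Add(-10, -8) = -18)
Mul(Add(43, D), -32) = Mul(Add(43, -18), -32) = Mul(25, -32) = -800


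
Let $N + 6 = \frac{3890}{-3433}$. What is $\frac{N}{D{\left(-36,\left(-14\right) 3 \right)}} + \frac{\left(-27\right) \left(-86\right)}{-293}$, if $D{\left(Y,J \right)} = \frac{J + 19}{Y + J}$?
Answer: $- \frac{742991550}{23134987} \approx -32.115$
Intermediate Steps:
$N = - \frac{24488}{3433}$ ($N = -6 + \frac{3890}{-3433} = -6 + 3890 \left(- \frac{1}{3433}\right) = -6 - \frac{3890}{3433} = - \frac{24488}{3433} \approx -7.1331$)
$D{\left(Y,J \right)} = \frac{19 + J}{J + Y}$
$\frac{N}{D{\left(-36,\left(-14\right) 3 \right)}} + \frac{\left(-27\right) \left(-86\right)}{-293} = - \frac{24488}{3433 \frac{19 - 42}{\left(-14\right) 3 - 36}} + \frac{\left(-27\right) \left(-86\right)}{-293} = - \frac{24488}{3433 \frac{19 - 42}{-42 - 36}} + 2322 \left(- \frac{1}{293}\right) = - \frac{24488}{3433 \frac{1}{-78} \left(-23\right)} - \frac{2322}{293} = - \frac{24488}{3433 \left(\left(- \frac{1}{78}\right) \left(-23\right)\right)} - \frac{2322}{293} = - \frac{24488}{3433 \cdot \frac{23}{78}} - \frac{2322}{293} = \left(- \frac{24488}{3433}\right) \frac{78}{23} - \frac{2322}{293} = - \frac{1910064}{78959} - \frac{2322}{293} = - \frac{742991550}{23134987}$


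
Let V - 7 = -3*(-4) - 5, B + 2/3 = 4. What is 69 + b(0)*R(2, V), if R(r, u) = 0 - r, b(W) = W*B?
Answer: 69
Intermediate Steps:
B = 10/3 (B = -⅔ + 4 = 10/3 ≈ 3.3333)
b(W) = 10*W/3 (b(W) = W*(10/3) = 10*W/3)
V = 14 (V = 7 + (-3*(-4) - 5) = 7 + (12 - 5) = 7 + 7 = 14)
R(r, u) = -r
69 + b(0)*R(2, V) = 69 + ((10/3)*0)*(-1*2) = 69 + 0*(-2) = 69 + 0 = 69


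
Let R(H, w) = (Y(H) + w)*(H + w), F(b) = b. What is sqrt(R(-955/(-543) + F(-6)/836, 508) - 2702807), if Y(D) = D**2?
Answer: I*sqrt(6481888400293983461990040594)/51517196676 ≈ 1562.8*I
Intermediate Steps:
R(H, w) = (H + w)*(w + H**2) (R(H, w) = (H**2 + w)*(H + w) = (w + H**2)*(H + w) = (H + w)*(w + H**2))
sqrt(R(-955/(-543) + F(-6)/836, 508) - 2702807) = sqrt(((-955/(-543) - 6/836)**3 + 508**2 + (-955/(-543) - 6/836)*508 + 508*(-955/(-543) - 6/836)**2) - 2702807) = sqrt(((-955*(-1/543) - 6*1/836)**3 + 258064 + (-955*(-1/543) - 6*1/836)*508 + 508*(-955*(-1/543) - 6*1/836)**2) - 2702807) = sqrt(((955/543 - 3/418)**3 + 258064 + (955/543 - 3/418)*508 + 508*(955/543 - 3/418)**2) - 2702807) = sqrt(((397561/226974)**3 + 258064 + (397561/226974)*508 + 508*(397561/226974)**2) - 2702807) = sqrt((62836403956269481/11693064198338424 + 258064 + 100980494/113487 + 508*(158054748721/51517196676)) - 2702807) = sqrt((62836403956269481/11693064198338424 + 258064 + 100980494/113487 + 20072953087567/12879299169) - 2702807) = sqrt(3046250373440028325537/11693064198338424 - 2702807) = sqrt(-28557845393278452430631/11693064198338424) = I*sqrt(6481888400293983461990040594)/51517196676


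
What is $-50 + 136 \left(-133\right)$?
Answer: $-18138$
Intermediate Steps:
$-50 + 136 \left(-133\right) = -50 - 18088 = -18138$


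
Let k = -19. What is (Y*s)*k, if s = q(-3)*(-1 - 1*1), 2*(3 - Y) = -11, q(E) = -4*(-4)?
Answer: 5168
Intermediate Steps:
q(E) = 16
Y = 17/2 (Y = 3 - ½*(-11) = 3 + 11/2 = 17/2 ≈ 8.5000)
s = -32 (s = 16*(-1 - 1*1) = 16*(-1 - 1) = 16*(-2) = -32)
(Y*s)*k = ((17/2)*(-32))*(-19) = -272*(-19) = 5168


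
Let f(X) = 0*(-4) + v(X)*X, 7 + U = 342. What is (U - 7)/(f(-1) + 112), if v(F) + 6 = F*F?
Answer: 328/117 ≈ 2.8034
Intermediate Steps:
U = 335 (U = -7 + 342 = 335)
v(F) = -6 + F² (v(F) = -6 + F*F = -6 + F²)
f(X) = X*(-6 + X²) (f(X) = 0*(-4) + (-6 + X²)*X = 0 + X*(-6 + X²) = X*(-6 + X²))
(U - 7)/(f(-1) + 112) = (335 - 7)/(-(-6 + (-1)²) + 112) = 328/(-(-6 + 1) + 112) = 328/(-1*(-5) + 112) = 328/(5 + 112) = 328/117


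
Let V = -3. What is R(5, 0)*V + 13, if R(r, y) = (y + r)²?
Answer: -62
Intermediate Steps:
R(r, y) = (r + y)²
R(5, 0)*V + 13 = (5 + 0)²*(-3) + 13 = 5²*(-3) + 13 = 25*(-3) + 13 = -75 + 13 = -62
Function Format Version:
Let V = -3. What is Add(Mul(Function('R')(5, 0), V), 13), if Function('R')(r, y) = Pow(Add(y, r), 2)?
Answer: -62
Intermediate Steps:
Function('R')(r, y) = Pow(Add(r, y), 2)
Add(Mul(Function('R')(5, 0), V), 13) = Add(Mul(Pow(Add(5, 0), 2), -3), 13) = Add(Mul(Pow(5, 2), -3), 13) = Add(Mul(25, -3), 13) = Add(-75, 13) = -62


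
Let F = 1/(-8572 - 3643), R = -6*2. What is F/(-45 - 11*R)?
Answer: -1/1062705 ≈ -9.4100e-7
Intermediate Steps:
R = -12
F = -1/12215 (F = 1/(-12215) = -1/12215 ≈ -8.1867e-5)
F/(-45 - 11*R) = -1/(12215*(-45 - 11*(-12))) = -1/(12215*(-45 + 132)) = -1/12215/87 = -1/12215*1/87 = -1/1062705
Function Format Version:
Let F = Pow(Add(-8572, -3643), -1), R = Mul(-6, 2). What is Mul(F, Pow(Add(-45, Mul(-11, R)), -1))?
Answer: Rational(-1, 1062705) ≈ -9.4100e-7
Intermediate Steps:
R = -12
F = Rational(-1, 12215) (F = Pow(-12215, -1) = Rational(-1, 12215) ≈ -8.1867e-5)
Mul(F, Pow(Add(-45, Mul(-11, R)), -1)) = Mul(Rational(-1, 12215), Pow(Add(-45, Mul(-11, -12)), -1)) = Mul(Rational(-1, 12215), Pow(Add(-45, 132), -1)) = Mul(Rational(-1, 12215), Pow(87, -1)) = Mul(Rational(-1, 12215), Rational(1, 87)) = Rational(-1, 1062705)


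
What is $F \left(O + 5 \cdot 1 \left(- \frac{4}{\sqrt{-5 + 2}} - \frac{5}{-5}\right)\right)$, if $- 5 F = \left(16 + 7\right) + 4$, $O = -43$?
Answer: $\frac{1026}{5} - 36 i \sqrt{3} \approx 205.2 - 62.354 i$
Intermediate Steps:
$F = - \frac{27}{5}$ ($F = - \frac{\left(16 + 7\right) + 4}{5} = - \frac{23 + 4}{5} = \left(- \frac{1}{5}\right) 27 = - \frac{27}{5} \approx -5.4$)
$F \left(O + 5 \cdot 1 \left(- \frac{4}{\sqrt{-5 + 2}} - \frac{5}{-5}\right)\right) = - \frac{27 \left(-43 + 5 \cdot 1 \left(- \frac{4}{\sqrt{-5 + 2}} - \frac{5}{-5}\right)\right)}{5} = - \frac{27 \left(-43 + 5 \left(- \frac{4}{\sqrt{-3}} - -1\right)\right)}{5} = - \frac{27 \left(-43 + 5 \left(- \frac{4}{i \sqrt{3}} + 1\right)\right)}{5} = - \frac{27 \left(-43 + 5 \left(- 4 \left(- \frac{i \sqrt{3}}{3}\right) + 1\right)\right)}{5} = - \frac{27 \left(-43 + 5 \left(\frac{4 i \sqrt{3}}{3} + 1\right)\right)}{5} = - \frac{27 \left(-43 + 5 \left(1 + \frac{4 i \sqrt{3}}{3}\right)\right)}{5} = - \frac{27 \left(-43 + \left(5 + \frac{20 i \sqrt{3}}{3}\right)\right)}{5} = - \frac{27 \left(-38 + \frac{20 i \sqrt{3}}{3}\right)}{5} = \frac{1026}{5} - 36 i \sqrt{3}$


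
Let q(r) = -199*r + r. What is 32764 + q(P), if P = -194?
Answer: 71176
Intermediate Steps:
q(r) = -198*r
32764 + q(P) = 32764 - 198*(-194) = 32764 + 38412 = 71176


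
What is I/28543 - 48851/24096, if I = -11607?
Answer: -22932005/9421536 ≈ -2.4340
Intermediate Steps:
I/28543 - 48851/24096 = -11607/28543 - 48851/24096 = -11607*1/28543 - 48851*1/24096 = -159/391 - 48851/24096 = -22932005/9421536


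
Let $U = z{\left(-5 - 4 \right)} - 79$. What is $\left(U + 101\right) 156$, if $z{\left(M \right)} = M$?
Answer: $2028$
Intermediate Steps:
$U = -88$ ($U = \left(-5 - 4\right) - 79 = -9 - 79 = -88$)
$\left(U + 101\right) 156 = \left(-88 + 101\right) 156 = 13 \cdot 156 = 2028$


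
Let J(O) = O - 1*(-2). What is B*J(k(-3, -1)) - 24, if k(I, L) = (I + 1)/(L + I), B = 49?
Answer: 197/2 ≈ 98.500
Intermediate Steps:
k(I, L) = (1 + I)/(I + L)
J(O) = 2 + O (J(O) = O + 2 = 2 + O)
B*J(k(-3, -1)) - 24 = 49*(2 + (1 - 3)/(-3 - 1)) - 24 = 49*(2 - 2/(-4)) - 24 = 49*(2 - 1/4*(-2)) - 24 = 49*(2 + 1/2) - 24 = 49*(5/2) - 24 = 245/2 - 24 = 197/2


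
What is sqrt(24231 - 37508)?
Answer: I*sqrt(13277) ≈ 115.23*I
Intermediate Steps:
sqrt(24231 - 37508) = sqrt(-13277) = I*sqrt(13277)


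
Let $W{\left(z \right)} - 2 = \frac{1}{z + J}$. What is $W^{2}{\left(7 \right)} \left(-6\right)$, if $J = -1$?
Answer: $- \frac{169}{6} \approx -28.167$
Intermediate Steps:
$W{\left(z \right)} = 2 + \frac{1}{-1 + z}$ ($W{\left(z \right)} = 2 + \frac{1}{z - 1} = 2 + \frac{1}{-1 + z}$)
$W^{2}{\left(7 \right)} \left(-6\right) = \left(\frac{-1 + 2 \cdot 7}{-1 + 7}\right)^{2} \left(-6\right) = \left(\frac{-1 + 14}{6}\right)^{2} \left(-6\right) = \left(\frac{1}{6} \cdot 13\right)^{2} \left(-6\right) = \left(\frac{13}{6}\right)^{2} \left(-6\right) = \frac{169}{36} \left(-6\right) = - \frac{169}{6}$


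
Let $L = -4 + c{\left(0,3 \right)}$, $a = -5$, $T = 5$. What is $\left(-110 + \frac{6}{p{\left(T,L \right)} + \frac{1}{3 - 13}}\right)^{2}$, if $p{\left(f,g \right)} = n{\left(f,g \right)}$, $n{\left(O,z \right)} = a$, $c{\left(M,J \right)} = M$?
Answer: $\frac{3572100}{289} \approx 12360.0$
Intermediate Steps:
$n{\left(O,z \right)} = -5$
$L = -4$ ($L = -4 + 0 = -4$)
$p{\left(f,g \right)} = -5$
$\left(-110 + \frac{6}{p{\left(T,L \right)} + \frac{1}{3 - 13}}\right)^{2} = \left(-110 + \frac{6}{-5 + \frac{1}{3 - 13}}\right)^{2} = \left(-110 + \frac{6}{-5 + \frac{1}{-10}}\right)^{2} = \left(-110 + \frac{6}{-5 - \frac{1}{10}}\right)^{2} = \left(-110 + \frac{6}{- \frac{51}{10}}\right)^{2} = \left(-110 + 6 \left(- \frac{10}{51}\right)\right)^{2} = \left(-110 - \frac{20}{17}\right)^{2} = \left(- \frac{1890}{17}\right)^{2} = \frac{3572100}{289}$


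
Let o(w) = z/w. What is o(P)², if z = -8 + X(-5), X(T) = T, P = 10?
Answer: 169/100 ≈ 1.6900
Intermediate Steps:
z = -13 (z = -8 - 5 = -13)
o(w) = -13/w
o(P)² = (-13/10)² = 169/100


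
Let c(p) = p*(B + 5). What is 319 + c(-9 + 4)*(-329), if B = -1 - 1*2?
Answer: 3609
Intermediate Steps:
B = -3 (B = -1 - 2 = -3)
c(p) = 2*p (c(p) = p*(-3 + 5) = p*2 = 2*p)
319 + c(-9 + 4)*(-329) = 319 + (2*(-9 + 4))*(-329) = 319 + (2*(-5))*(-329) = 319 - 10*(-329) = 319 + 3290 = 3609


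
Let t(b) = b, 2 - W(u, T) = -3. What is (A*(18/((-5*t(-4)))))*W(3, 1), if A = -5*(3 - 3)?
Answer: 0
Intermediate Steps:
W(u, T) = 5 (W(u, T) = 2 - 1*(-3) = 2 + 3 = 5)
A = 0 (A = -5*0 = 0)
(A*(18/((-5*t(-4)))))*W(3, 1) = (0*(18/((-5*(-4)))))*5 = (0*(18/20))*5 = (0*(18*(1/20)))*5 = (0*(9/10))*5 = 0*5 = 0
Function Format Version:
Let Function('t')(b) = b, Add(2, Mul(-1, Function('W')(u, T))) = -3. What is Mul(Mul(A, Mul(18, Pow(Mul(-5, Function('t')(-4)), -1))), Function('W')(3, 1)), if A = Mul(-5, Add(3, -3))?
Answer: 0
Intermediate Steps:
Function('W')(u, T) = 5 (Function('W')(u, T) = Add(2, Mul(-1, -3)) = Add(2, 3) = 5)
A = 0 (A = Mul(-5, 0) = 0)
Mul(Mul(A, Mul(18, Pow(Mul(-5, Function('t')(-4)), -1))), Function('W')(3, 1)) = Mul(Mul(0, Mul(18, Pow(Mul(-5, -4), -1))), 5) = Mul(Mul(0, Mul(18, Pow(20, -1))), 5) = Mul(Mul(0, Mul(18, Rational(1, 20))), 5) = Mul(Mul(0, Rational(9, 10)), 5) = Mul(0, 5) = 0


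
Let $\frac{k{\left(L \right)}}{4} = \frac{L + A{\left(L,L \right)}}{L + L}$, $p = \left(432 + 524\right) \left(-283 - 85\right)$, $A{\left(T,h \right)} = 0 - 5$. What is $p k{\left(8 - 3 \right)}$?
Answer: $0$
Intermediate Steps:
$A{\left(T,h \right)} = -5$ ($A{\left(T,h \right)} = 0 - 5 = -5$)
$p = -351808$ ($p = 956 \left(-368\right) = -351808$)
$k{\left(L \right)} = \frac{2 \left(-5 + L\right)}{L}$ ($k{\left(L \right)} = 4 \frac{L - 5}{L + L} = 4 \frac{-5 + L}{2 L} = \frac{2 \left(-5 + L\right)}{L}$)
$p k{\left(8 - 3 \right)} = - 351808 \left(2 - \frac{10}{8 - 3}\right) = - 351808 \left(2 - \frac{10}{5}\right) = - 351808 \left(2 - 2\right) = \left(-351808\right) 0 = 0$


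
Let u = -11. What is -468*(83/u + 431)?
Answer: -2179944/11 ≈ -1.9818e+5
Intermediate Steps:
-468*(83/u + 431) = -468*(83/(-11) + 431) = -468*(83*(-1/11) + 431) = -468*(-83/11 + 431) = -468*4658/11 = -2179944/11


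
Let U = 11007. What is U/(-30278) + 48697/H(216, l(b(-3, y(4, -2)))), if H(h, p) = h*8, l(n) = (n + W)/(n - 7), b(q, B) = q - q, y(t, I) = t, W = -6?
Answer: 727713835/26160192 ≈ 27.818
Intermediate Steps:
b(q, B) = 0
l(n) = (-6 + n)/(-7 + n) (l(n) = (n - 6)/(n - 7) = (-6 + n)/(-7 + n))
H(h, p) = 8*h
U/(-30278) + 48697/H(216, l(b(-3, y(4, -2)))) = 11007/(-30278) + 48697/((8*216)) = 11007*(-1/30278) + 48697/1728 = -11007/30278 + 48697*(1/1728) = -11007/30278 + 48697/1728 = 727713835/26160192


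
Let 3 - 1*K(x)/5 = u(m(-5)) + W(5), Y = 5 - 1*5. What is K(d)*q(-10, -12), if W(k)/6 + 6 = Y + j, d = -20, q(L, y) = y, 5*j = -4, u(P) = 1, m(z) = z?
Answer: -2568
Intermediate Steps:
j = -4/5 (j = (1/5)*(-4) = -4/5 ≈ -0.80000)
Y = 0 (Y = 5 - 5 = 0)
W(k) = -204/5 (W(k) = -36 + 6*(0 - 4/5) = -36 + 6*(-4/5) = -36 - 24/5 = -204/5)
K(x) = 214 (K(x) = 15 - 5*(1 - 204/5) = 15 - 5*(-199/5) = 15 + 199 = 214)
K(d)*q(-10, -12) = 214*(-12) = -2568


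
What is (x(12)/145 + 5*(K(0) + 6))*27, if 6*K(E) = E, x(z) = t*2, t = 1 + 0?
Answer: 117504/145 ≈ 810.37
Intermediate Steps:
t = 1
x(z) = 2 (x(z) = 1*2 = 2)
K(E) = E/6
(x(12)/145 + 5*(K(0) + 6))*27 = (2/145 + 5*((1/6)*0 + 6))*27 = (2*(1/145) + 5*(0 + 6))*27 = (2/145 + 5*6)*27 = (2/145 + 30)*27 = (4352/145)*27 = 117504/145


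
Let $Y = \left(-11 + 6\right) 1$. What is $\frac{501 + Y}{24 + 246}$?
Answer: $\frac{248}{135} \approx 1.837$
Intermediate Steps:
$Y = -5$ ($Y = \left(-5\right) 1 = -5$)
$\frac{501 + Y}{24 + 246} = \frac{501 - 5}{24 + 246} = \frac{496}{270} = 496 \cdot \frac{1}{270} = \frac{248}{135}$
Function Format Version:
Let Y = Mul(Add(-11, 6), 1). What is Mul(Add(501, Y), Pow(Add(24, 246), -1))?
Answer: Rational(248, 135) ≈ 1.8370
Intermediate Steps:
Y = -5 (Y = Mul(-5, 1) = -5)
Mul(Add(501, Y), Pow(Add(24, 246), -1)) = Mul(Add(501, -5), Pow(Add(24, 246), -1)) = Mul(496, Pow(270, -1)) = Mul(496, Rational(1, 270)) = Rational(248, 135)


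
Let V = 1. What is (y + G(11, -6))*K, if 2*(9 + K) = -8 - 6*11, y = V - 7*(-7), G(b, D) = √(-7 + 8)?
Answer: -2346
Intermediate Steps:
G(b, D) = 1 (G(b, D) = √1 = 1)
y = 50 (y = 1 - 7*(-7) = 1 + 49 = 50)
K = -46 (K = -9 + (-8 - 6*11)/2 = -9 + (-8 - 66)/2 = -9 + (½)*(-74) = -9 - 37 = -46)
(y + G(11, -6))*K = (50 + 1)*(-46) = 51*(-46) = -2346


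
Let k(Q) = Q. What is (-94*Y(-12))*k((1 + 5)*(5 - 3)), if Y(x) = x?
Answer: 13536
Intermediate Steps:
(-94*Y(-12))*k((1 + 5)*(5 - 3)) = (-94*(-12))*((1 + 5)*(5 - 3)) = 1128*(6*2) = 1128*12 = 13536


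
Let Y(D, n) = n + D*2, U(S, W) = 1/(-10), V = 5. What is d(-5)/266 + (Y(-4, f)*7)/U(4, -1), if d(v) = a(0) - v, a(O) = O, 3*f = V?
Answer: 353795/798 ≈ 443.35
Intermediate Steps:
f = 5/3 (f = (1/3)*5 = 5/3 ≈ 1.6667)
U(S, W) = -1/10
Y(D, n) = n + 2*D
d(v) = -v (d(v) = 0 - v = -v)
d(-5)/266 + (Y(-4, f)*7)/U(4, -1) = -1*(-5)/266 + ((5/3 + 2*(-4))*7)/(-1/10) = 5*(1/266) + ((5/3 - 8)*7)*(-10) = 5/266 - 19/3*7*(-10) = 5/266 - 133/3*(-10) = 5/266 + 1330/3 = 353795/798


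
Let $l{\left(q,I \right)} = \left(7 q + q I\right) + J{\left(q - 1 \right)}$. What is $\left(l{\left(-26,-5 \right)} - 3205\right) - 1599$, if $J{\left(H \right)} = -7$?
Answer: $-4863$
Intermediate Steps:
$l{\left(q,I \right)} = -7 + 7 q + I q$ ($l{\left(q,I \right)} = \left(7 q + q I\right) - 7 = \left(7 q + I q\right) - 7 = -7 + 7 q + I q$)
$\left(l{\left(-26,-5 \right)} - 3205\right) - 1599 = \left(\left(-7 + 7 \left(-26\right) - -130\right) - 3205\right) - 1599 = \left(\left(-7 - 182 + 130\right) - 3205\right) - 1599 = \left(-59 - 3205\right) - 1599 = -3264 - 1599 = -4863$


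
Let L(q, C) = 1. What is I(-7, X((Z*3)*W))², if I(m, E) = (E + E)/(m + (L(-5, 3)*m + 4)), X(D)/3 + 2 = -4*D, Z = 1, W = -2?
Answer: 4356/25 ≈ 174.24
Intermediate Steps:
X(D) = -6 - 12*D (X(D) = -6 + 3*(-4*D) = -6 - 12*D)
I(m, E) = 2*E/(4 + 2*m) (I(m, E) = (E + E)/(m + (1*m + 4)) = (2*E)/(m + (m + 4)) = (2*E)/(m + (4 + m)) = (2*E)/(4 + 2*m) = 2*E/(4 + 2*m))
I(-7, X((Z*3)*W))² = ((-6 - 12*1*3*(-2))/(2 - 7))² = ((-6 - 36*(-2))/(-5))² = ((-6 - 12*(-6))*(-⅕))² = ((-6 + 72)*(-⅕))² = (66*(-⅕))² = (-66/5)² = 4356/25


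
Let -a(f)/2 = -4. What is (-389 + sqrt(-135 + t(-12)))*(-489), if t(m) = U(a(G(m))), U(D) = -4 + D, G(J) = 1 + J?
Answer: 190221 - 489*I*sqrt(131) ≈ 1.9022e+5 - 5596.9*I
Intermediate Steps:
a(f) = 8 (a(f) = -2*(-4) = 8)
t(m) = 4 (t(m) = -4 + 8 = 4)
(-389 + sqrt(-135 + t(-12)))*(-489) = (-389 + sqrt(-135 + 4))*(-489) = (-389 + sqrt(-131))*(-489) = (-389 + I*sqrt(131))*(-489) = 190221 - 489*I*sqrt(131)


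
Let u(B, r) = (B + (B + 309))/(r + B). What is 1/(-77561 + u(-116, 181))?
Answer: -65/5041388 ≈ -1.2893e-5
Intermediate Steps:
u(B, r) = (309 + 2*B)/(B + r) (u(B, r) = (B + (309 + B))/(B + r) = (309 + 2*B)/(B + r))
1/(-77561 + u(-116, 181)) = 1/(-77561 + (309 + 2*(-116))/(-116 + 181)) = 1/(-77561 + (309 - 232)/65) = 1/(-77561 + (1/65)*77) = 1/(-77561 + 77/65) = 1/(-5041388/65) = -65/5041388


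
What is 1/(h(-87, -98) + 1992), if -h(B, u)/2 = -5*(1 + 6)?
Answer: 1/2062 ≈ 0.00048497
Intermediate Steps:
h(B, u) = 70 (h(B, u) = -(-10)*(1 + 6) = -(-10)*7 = -2*(-35) = 70)
1/(h(-87, -98) + 1992) = 1/(70 + 1992) = 1/2062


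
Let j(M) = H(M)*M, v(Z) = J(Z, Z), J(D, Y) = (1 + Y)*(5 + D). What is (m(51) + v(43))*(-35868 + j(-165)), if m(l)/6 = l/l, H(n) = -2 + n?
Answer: -17606934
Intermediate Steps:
m(l) = 6 (m(l) = 6*(l/l) = 6*1 = 6)
v(Z) = 5 + Z² + 6*Z (v(Z) = 5 + Z + 5*Z + Z*Z = 5 + Z + 5*Z + Z² = 5 + Z² + 6*Z)
j(M) = M*(-2 + M) (j(M) = (-2 + M)*M = M*(-2 + M))
(m(51) + v(43))*(-35868 + j(-165)) = (6 + (5 + 43² + 6*43))*(-35868 - 165*(-2 - 165)) = (6 + (5 + 1849 + 258))*(-35868 - 165*(-167)) = (6 + 2112)*(-35868 + 27555) = 2118*(-8313) = -17606934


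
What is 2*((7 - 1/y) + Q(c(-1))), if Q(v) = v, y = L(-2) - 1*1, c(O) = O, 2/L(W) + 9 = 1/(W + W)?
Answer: 614/45 ≈ 13.644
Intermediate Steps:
L(W) = 2/(-9 + 1/(2*W)) (L(W) = 2/(-9 + 1/(W + W)) = 2/(-9 + 1/(2*W)))
y = -45/37 (y = -4*(-2)/(-1 + 18*(-2)) - 1*1 = -4*(-2)/(-1 - 36) - 1 = -4*(-2)/(-37) - 1 = -4*(-2)*(-1/37) - 1 = -8/37 - 1 = -45/37 ≈ -1.2162)
2*((7 - 1/y) + Q(c(-1))) = 2*((7 - 1/(-45/37)) - 1) = 2*((7 - 1*(-37/45)) - 1) = 2*((7 + 37/45) - 1) = 2*(352/45 - 1) = 2*(307/45) = 614/45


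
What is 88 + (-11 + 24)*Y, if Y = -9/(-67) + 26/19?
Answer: 136893/1273 ≈ 107.54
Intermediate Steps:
Y = 1913/1273 (Y = -9*(-1/67) + 26*(1/19) = 9/67 + 26/19 = 1913/1273 ≈ 1.5027)
88 + (-11 + 24)*Y = 88 + (-11 + 24)*(1913/1273) = 88 + 13*(1913/1273) = 88 + 24869/1273 = 136893/1273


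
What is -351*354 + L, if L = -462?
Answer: -124716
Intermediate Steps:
-351*354 + L = -351*354 - 462 = -124254 - 462 = -124716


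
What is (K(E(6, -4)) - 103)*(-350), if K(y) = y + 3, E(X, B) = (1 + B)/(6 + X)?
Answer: 70175/2 ≈ 35088.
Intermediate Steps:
E(X, B) = (1 + B)/(6 + X)
K(y) = 3 + y
(K(E(6, -4)) - 103)*(-350) = ((3 + (1 - 4)/(6 + 6)) - 103)*(-350) = ((3 - 3/12) - 103)*(-350) = ((3 + (1/12)*(-3)) - 103)*(-350) = ((3 - 1/4) - 103)*(-350) = (11/4 - 103)*(-350) = -401/4*(-350) = 70175/2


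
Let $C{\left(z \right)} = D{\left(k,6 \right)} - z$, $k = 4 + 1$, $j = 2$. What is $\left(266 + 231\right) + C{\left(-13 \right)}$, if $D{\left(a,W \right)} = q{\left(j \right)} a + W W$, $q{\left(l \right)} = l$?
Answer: $556$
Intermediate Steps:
$k = 5$
$D{\left(a,W \right)} = W^{2} + 2 a$ ($D{\left(a,W \right)} = 2 a + W W = 2 a + W^{2} = W^{2} + 2 a$)
$C{\left(z \right)} = 46 - z$ ($C{\left(z \right)} = \left(6^{2} + 2 \cdot 5\right) - z = \left(36 + 10\right) - z = 46 - z$)
$\left(266 + 231\right) + C{\left(-13 \right)} = \left(266 + 231\right) + \left(46 - -13\right) = 497 + \left(46 + 13\right) = 497 + 59 = 556$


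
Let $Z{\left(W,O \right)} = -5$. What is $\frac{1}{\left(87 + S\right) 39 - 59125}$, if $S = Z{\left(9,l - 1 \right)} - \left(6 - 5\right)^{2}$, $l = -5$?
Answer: $- \frac{1}{55966} \approx -1.7868 \cdot 10^{-5}$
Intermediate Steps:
$S = -6$ ($S = -5 - \left(6 - 5\right)^{2} = -5 - 1^{2} = -5 - 1 = -6$)
$\frac{1}{\left(87 + S\right) 39 - 59125} = \frac{1}{\left(87 - 6\right) 39 - 59125} = \frac{1}{81 \cdot 39 - 59125} = \frac{1}{3159 - 59125} = \frac{1}{-55966} = - \frac{1}{55966}$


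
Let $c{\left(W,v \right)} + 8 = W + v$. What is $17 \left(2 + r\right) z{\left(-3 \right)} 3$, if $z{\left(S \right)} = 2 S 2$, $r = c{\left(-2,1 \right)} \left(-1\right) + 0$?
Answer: $-6732$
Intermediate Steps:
$c{\left(W,v \right)} = -8 + W + v$ ($c{\left(W,v \right)} = -8 + \left(W + v\right) = -8 + W + v$)
$r = 9$ ($r = \left(-8 - 2 + 1\right) \left(-1\right) + 0 = \left(-9\right) \left(-1\right) + 0 = 9 + 0 = 9$)
$z{\left(S \right)} = 4 S$
$17 \left(2 + r\right) z{\left(-3 \right)} 3 = 17 \left(2 + 9\right) 4 \left(-3\right) 3 = 17 \cdot 11 \left(-12\right) 3 = 17 \left(-132\right) 3 = \left(-2244\right) 3 = -6732$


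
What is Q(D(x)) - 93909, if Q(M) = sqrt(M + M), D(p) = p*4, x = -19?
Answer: -93909 + 2*I*sqrt(38) ≈ -93909.0 + 12.329*I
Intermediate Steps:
D(p) = 4*p
Q(M) = sqrt(2)*sqrt(M) (Q(M) = sqrt(2*M) = sqrt(2)*sqrt(M))
Q(D(x)) - 93909 = sqrt(2)*sqrt(4*(-19)) - 93909 = sqrt(2)*sqrt(-76) - 93909 = sqrt(2)*(2*I*sqrt(19)) - 93909 = 2*I*sqrt(38) - 93909 = -93909 + 2*I*sqrt(38)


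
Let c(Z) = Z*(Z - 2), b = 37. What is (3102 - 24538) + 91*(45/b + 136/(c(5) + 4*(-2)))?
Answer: -723621/37 ≈ -19557.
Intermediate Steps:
c(Z) = Z*(-2 + Z)
(3102 - 24538) + 91*(45/b + 136/(c(5) + 4*(-2))) = (3102 - 24538) + 91*(45/37 + 136/(5*(-2 + 5) + 4*(-2))) = -21436 + 91*(45*(1/37) + 136/(5*3 - 8)) = -21436 + 91*(45/37 + 136/(15 - 8)) = -21436 + 91*(45/37 + 136/7) = -21436 + 91*(5347/259) = -21436 + 69511/37 = -723621/37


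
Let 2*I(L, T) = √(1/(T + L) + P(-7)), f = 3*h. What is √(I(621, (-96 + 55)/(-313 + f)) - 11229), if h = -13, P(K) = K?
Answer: √(-2147002258355124 + 437266*I*√334525762007)/437266 ≈ 0.0062412 + 105.97*I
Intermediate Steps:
f = -39 (f = 3*(-13) = -39)
I(L, T) = √(-7 + 1/(L + T))/2 (I(L, T) = √(1/(T + L) - 7)/2 = √(1/(L + T) - 7)/2 = √(-7 + 1/(L + T))/2)
√(I(621, (-96 + 55)/(-313 + f)) - 11229) = √(√((1 - 7*621 - 7*(-96 + 55)/(-313 - 39))/(621 + (-96 + 55)/(-313 - 39)))/2 - 11229) = √(√((1 - 4347 - (-287)/(-352))/(621 - 41/(-352)))/2 - 11229) = √(√((1 - 4347 - (-287)*(-1)/352)/(621 - 41*(-1/352)))/2 - 11229) = √(√((1 - 4347 - 7*41/352)/(621 + 41/352))/2 - 11229) = √(√((1 - 4347 - 287/352)/(218633/352))/2 - 11229) = √(√((352/218633)*(-1530079/352))/2 - 11229) = √(√(-1530079/218633)/2 - 11229) = √((I*√334525762007/218633)/2 - 11229) = √(I*√334525762007/437266 - 11229) = √(-11229 + I*√334525762007/437266)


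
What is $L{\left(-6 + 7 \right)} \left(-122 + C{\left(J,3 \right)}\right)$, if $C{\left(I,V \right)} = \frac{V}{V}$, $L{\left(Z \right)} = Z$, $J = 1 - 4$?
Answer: $-121$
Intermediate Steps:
$J = -3$
$C{\left(I,V \right)} = 1$
$L{\left(-6 + 7 \right)} \left(-122 + C{\left(J,3 \right)}\right) = \left(-6 + 7\right) \left(-122 + 1\right) = 1 \left(-121\right) = -121$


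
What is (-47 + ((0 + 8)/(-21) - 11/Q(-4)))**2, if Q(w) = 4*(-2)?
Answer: 59737441/28224 ≈ 2116.5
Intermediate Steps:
Q(w) = -8
(-47 + ((0 + 8)/(-21) - 11/Q(-4)))**2 = (-47 + ((0 + 8)/(-21) - 11/(-8)))**2 = (-47 + (8*(-1/21) - 11*(-1/8)))**2 = (-47 + (-8/21 + 11/8))**2 = (-47 + 167/168)**2 = (-7729/168)**2 = 59737441/28224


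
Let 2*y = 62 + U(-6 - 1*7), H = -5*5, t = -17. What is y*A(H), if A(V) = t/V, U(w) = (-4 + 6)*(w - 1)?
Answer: 289/25 ≈ 11.560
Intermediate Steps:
U(w) = -2 + 2*w (U(w) = 2*(-1 + w) = -2 + 2*w)
H = -25
A(V) = -17/V
y = 17 (y = (62 + (-2 + 2*(-6 - 1*7)))/2 = (62 + (-2 + 2*(-6 - 7)))/2 = (62 + (-2 + 2*(-13)))/2 = (62 + (-2 - 26))/2 = (62 - 28)/2 = (1/2)*34 = 17)
y*A(H) = 17*(-17/(-25)) = 17*(-17*(-1/25)) = 17*(17/25) = 289/25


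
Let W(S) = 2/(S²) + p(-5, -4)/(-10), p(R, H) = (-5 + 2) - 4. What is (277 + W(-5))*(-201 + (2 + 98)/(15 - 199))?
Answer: -128764919/2300 ≈ -55985.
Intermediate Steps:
p(R, H) = -7 (p(R, H) = -3 - 4 = -7)
W(S) = 7/10 + 2/S² (W(S) = 2/(S²) - 7/(-10) = 2/S² - 7*(-⅒) = 2/S² + 7/10 = 7/10 + 2/S²)
(277 + W(-5))*(-201 + (2 + 98)/(15 - 199)) = (277 + (7/10 + 2/(-5)²))*(-201 + (2 + 98)/(15 - 199)) = (277 + (7/10 + 2*(1/25)))*(-201 + 100/(-184)) = (277 + (7/10 + 2/25))*(-201 + 100*(-1/184)) = (277 + 39/50)*(-201 - 25/46) = (13889/50)*(-9271/46) = -128764919/2300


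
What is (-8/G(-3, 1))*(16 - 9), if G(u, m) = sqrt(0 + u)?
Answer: 56*I*sqrt(3)/3 ≈ 32.332*I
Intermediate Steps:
G(u, m) = sqrt(u)
(-8/G(-3, 1))*(16 - 9) = (-8*(-I*sqrt(3)/3))*(16 - 9) = -8*(-I*sqrt(3)/3)*7 = -(-8)*I*sqrt(3)/3*7 = (8*I*sqrt(3)/3)*7 = 56*I*sqrt(3)/3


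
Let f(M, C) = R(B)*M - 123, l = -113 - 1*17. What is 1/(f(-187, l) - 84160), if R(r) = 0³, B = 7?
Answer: -1/84283 ≈ -1.1865e-5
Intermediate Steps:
R(r) = 0
l = -130 (l = -113 - 17 = -130)
f(M, C) = -123 (f(M, C) = 0*M - 123 = 0 - 123 = -123)
1/(f(-187, l) - 84160) = 1/(-123 - 84160) = 1/(-84283) = -1/84283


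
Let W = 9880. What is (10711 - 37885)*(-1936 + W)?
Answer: -215870256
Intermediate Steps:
(10711 - 37885)*(-1936 + W) = (10711 - 37885)*(-1936 + 9880) = -27174*7944 = -215870256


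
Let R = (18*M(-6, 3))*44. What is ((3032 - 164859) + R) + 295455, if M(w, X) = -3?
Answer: 131252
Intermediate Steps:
R = -2376 (R = (18*(-3))*44 = -54*44 = -2376)
((3032 - 164859) + R) + 295455 = ((3032 - 164859) - 2376) + 295455 = (-161827 - 2376) + 295455 = -164203 + 295455 = 131252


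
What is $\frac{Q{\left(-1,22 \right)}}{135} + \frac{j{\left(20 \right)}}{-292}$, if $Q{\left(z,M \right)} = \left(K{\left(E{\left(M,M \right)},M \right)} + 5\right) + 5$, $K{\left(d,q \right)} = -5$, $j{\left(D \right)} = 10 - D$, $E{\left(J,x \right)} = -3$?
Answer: $\frac{281}{3942} \approx 0.071284$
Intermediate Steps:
$Q{\left(z,M \right)} = 5$ ($Q{\left(z,M \right)} = \left(-5 + 5\right) + 5 = 0 + 5 = 5$)
$\frac{Q{\left(-1,22 \right)}}{135} + \frac{j{\left(20 \right)}}{-292} = \frac{5}{135} + \frac{10 - 20}{-292} = 5 \cdot \frac{1}{135} + \left(10 - 20\right) \left(- \frac{1}{292}\right) = \frac{1}{27} - - \frac{5}{146} = \frac{1}{27} + \frac{5}{146} = \frac{281}{3942}$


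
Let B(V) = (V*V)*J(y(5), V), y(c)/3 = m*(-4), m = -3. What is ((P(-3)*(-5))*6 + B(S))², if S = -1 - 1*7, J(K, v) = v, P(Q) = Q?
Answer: 178084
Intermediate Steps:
y(c) = 36 (y(c) = 3*(-3*(-4)) = 3*12 = 36)
S = -8 (S = -1 - 7 = -8)
B(V) = V³ (B(V) = (V*V)*V = V²*V = V³)
((P(-3)*(-5))*6 + B(S))² = (-3*(-5)*6 + (-8)³)² = (15*6 - 512)² = (90 - 512)² = (-422)² = 178084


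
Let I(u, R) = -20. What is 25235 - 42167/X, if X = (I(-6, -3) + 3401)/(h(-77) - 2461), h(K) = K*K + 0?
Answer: -20305207/1127 ≈ -18017.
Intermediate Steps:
h(K) = K² (h(K) = K² + 0 = K²)
X = 1127/1156 (X = (-20 + 3401)/((-77)² - 2461) = 3381/(5929 - 2461) = 3381/3468 = 3381*(1/3468) = 1127/1156 ≈ 0.97491)
25235 - 42167/X = 25235 - 42167/1127/1156 = 25235 - 42167*1156/1127 = 25235 - 48745052/1127 = -20305207/1127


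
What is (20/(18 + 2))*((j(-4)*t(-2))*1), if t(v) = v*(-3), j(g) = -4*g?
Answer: 96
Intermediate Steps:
t(v) = -3*v
(20/(18 + 2))*((j(-4)*t(-2))*1) = (20/(18 + 2))*(((-4*(-4))*(-3*(-2)))*1) = (20/20)*((16*6)*1) = (20*(1/20))*(96*1) = 1*96 = 96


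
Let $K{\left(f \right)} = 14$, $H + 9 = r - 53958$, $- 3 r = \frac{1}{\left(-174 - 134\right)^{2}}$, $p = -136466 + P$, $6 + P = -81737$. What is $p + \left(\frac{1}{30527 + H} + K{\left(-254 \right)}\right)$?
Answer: $- \frac{1455543166256387}{6670836481} \approx -2.182 \cdot 10^{5}$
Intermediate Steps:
$P = -81743$ ($P = -6 - 81737 = -81743$)
$p = -218209$ ($p = -136466 - 81743 = -218209$)
$r = - \frac{1}{284592}$ ($r = - \frac{1}{3 \left(-174 - 134\right)^{2}} = - \frac{1}{3 \left(-308\right)^{2}} = - \frac{1}{3 \cdot 94864} = \left(- \frac{1}{3}\right) \frac{1}{94864} = - \frac{1}{284592} \approx -3.5138 \cdot 10^{-6}$)
$H = - \frac{15358576465}{284592}$ ($H = -9 - \frac{15356015137}{284592} = - \frac{15358576465}{284592} \approx -53967.0$)
$p + \left(\frac{1}{30527 + H} + K{\left(-254 \right)}\right) = -218209 + \left(\frac{1}{30527 - \frac{15358576465}{284592}} + 14\right) = -218209 + \left(\frac{1}{- \frac{6670836481}{284592}} + 14\right) = -218209 + \left(- \frac{284592}{6670836481} + 14\right) = -218209 + \frac{93391426142}{6670836481} = - \frac{1455543166256387}{6670836481}$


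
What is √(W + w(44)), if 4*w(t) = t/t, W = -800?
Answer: I*√3199/2 ≈ 28.28*I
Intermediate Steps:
w(t) = ¼ (w(t) = (t/t)/4 = (¼)*1 = ¼)
√(W + w(44)) = √(-800 + ¼) = √(-3199/4) = I*√3199/2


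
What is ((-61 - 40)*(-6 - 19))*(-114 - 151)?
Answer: -669125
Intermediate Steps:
((-61 - 40)*(-6 - 19))*(-114 - 151) = -101*(-25)*(-265) = 2525*(-265) = -669125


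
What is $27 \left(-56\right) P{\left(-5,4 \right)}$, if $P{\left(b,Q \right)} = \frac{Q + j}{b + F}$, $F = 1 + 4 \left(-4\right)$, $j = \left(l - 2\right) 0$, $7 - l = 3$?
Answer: $\frac{1512}{5} \approx 302.4$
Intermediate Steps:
$l = 4$ ($l = 7 - 3 = 4$)
$j = 0$ ($j = \left(4 - 2\right) 0 = 2 \cdot 0 = 0$)
$F = -15$ ($F = 1 - 16 = -15$)
$P{\left(b,Q \right)} = \frac{Q}{-15 + b}$ ($P{\left(b,Q \right)} = \frac{Q + 0}{b - 15} = \frac{Q}{-15 + b}$)
$27 \left(-56\right) P{\left(-5,4 \right)} = 27 \left(-56\right) \frac{4}{-15 - 5} = - 1512 \frac{4}{-20} = - 1512 \cdot 4 \left(- \frac{1}{20}\right) = \left(-1512\right) \left(- \frac{1}{5}\right) = \frac{1512}{5}$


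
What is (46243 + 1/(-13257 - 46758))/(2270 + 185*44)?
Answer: 1387636822/312378075 ≈ 4.4422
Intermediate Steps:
(46243 + 1/(-13257 - 46758))/(2270 + 185*44) = (46243 + 1/(-60015))/(2270 + 8140) = (46243 - 1/60015)/10410 = (2775273644/60015)*(1/10410) = 1387636822/312378075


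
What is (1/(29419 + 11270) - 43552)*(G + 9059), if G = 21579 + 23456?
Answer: -95859291866738/40689 ≈ -2.3559e+9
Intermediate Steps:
G = 45035
(1/(29419 + 11270) - 43552)*(G + 9059) = (1/(29419 + 11270) - 43552)*(45035 + 9059) = (1/40689 - 43552)*54094 = -1772087327/40689*54094 = -95859291866738/40689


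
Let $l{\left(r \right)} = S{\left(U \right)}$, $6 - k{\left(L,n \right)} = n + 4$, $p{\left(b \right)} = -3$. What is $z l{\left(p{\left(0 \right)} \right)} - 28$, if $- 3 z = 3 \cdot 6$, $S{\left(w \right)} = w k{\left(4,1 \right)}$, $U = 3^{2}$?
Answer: $-82$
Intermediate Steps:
$k{\left(L,n \right)} = 2 - n$ ($k{\left(L,n \right)} = 6 - \left(n + 4\right) = 6 - \left(4 + n\right) = 2 - n$)
$U = 9$
$S{\left(w \right)} = w$ ($S{\left(w \right)} = w \left(2 - 1\right) = w 1 = w$)
$z = -6$ ($z = - \frac{3 \cdot 6}{3} = \left(- \frac{1}{3}\right) 18 = -6$)
$l{\left(r \right)} = 9$
$z l{\left(p{\left(0 \right)} \right)} - 28 = \left(-6\right) 9 - 28 = -54 - 28 = -82$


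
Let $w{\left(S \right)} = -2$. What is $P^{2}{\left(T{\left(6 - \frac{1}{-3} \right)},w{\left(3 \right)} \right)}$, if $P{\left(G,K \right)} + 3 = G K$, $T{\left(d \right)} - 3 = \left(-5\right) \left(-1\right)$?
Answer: $361$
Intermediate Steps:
$T{\left(d \right)} = 8$ ($T{\left(d \right)} = 3 - -5 = 3 + 5 = 8$)
$P{\left(G,K \right)} = -3 + G K$
$P^{2}{\left(T{\left(6 - \frac{1}{-3} \right)},w{\left(3 \right)} \right)} = \left(-3 + 8 \left(-2\right)\right)^{2} = \left(-3 - 16\right)^{2} = \left(-19\right)^{2} = 361$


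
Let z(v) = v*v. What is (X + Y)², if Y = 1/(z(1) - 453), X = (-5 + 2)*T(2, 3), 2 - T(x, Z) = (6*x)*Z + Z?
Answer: 2517129241/204304 ≈ 12321.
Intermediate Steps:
z(v) = v²
T(x, Z) = 2 - Z - 6*Z*x (T(x, Z) = 2 - ((6*x)*Z + Z) = 2 - (6*Z*x + Z) = 2 - (Z + 6*Z*x) = 2 + (-Z - 6*Z*x) = 2 - Z - 6*Z*x)
X = 111 (X = (-5 + 2)*(2 - 1*3 - 6*3*2) = -3*(2 - 3 - 36) = -3*(-37) = 111)
Y = -1/452 (Y = 1/(1² - 453) = 1/(1 - 453) = 1/(-452) = -1/452 ≈ -0.0022124)
(X + Y)² = (111 - 1/452)² = (50171/452)² = 2517129241/204304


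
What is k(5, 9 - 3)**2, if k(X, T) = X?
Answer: 25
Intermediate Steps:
k(5, 9 - 3)**2 = 5**2 = 25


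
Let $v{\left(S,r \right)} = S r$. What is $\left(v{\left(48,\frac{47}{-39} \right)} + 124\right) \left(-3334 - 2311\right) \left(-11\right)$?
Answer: $\frac{53401700}{13} \approx 4.1078 \cdot 10^{6}$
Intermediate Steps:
$\left(v{\left(48,\frac{47}{-39} \right)} + 124\right) \left(-3334 - 2311\right) \left(-11\right) = \left(48 \frac{47}{-39} + 124\right) \left(-3334 - 2311\right) \left(-11\right) = \left(48 \cdot 47 \left(- \frac{1}{39}\right) + 124\right) \left(-5645\right) \left(-11\right) = \left(48 \left(- \frac{47}{39}\right) + 124\right) \left(-5645\right) \left(-11\right) = \left(- \frac{752}{13} + 124\right) \left(-5645\right) \left(-11\right) = \frac{860}{13} \left(-5645\right) \left(-11\right) = \left(- \frac{4854700}{13}\right) \left(-11\right) = \frac{53401700}{13}$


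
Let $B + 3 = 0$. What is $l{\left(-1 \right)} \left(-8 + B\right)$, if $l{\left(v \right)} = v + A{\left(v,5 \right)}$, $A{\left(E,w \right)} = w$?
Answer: $-44$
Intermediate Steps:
$B = -3$ ($B = -3 + 0 = -3$)
$l{\left(v \right)} = 5 + v$ ($l{\left(v \right)} = v + 5 = 5 + v$)
$l{\left(-1 \right)} \left(-8 + B\right) = \left(5 - 1\right) \left(-8 - 3\right) = 4 \left(-11\right) = -44$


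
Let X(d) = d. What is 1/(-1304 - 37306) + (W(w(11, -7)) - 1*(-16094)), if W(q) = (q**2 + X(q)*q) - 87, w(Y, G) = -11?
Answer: 627373889/38610 ≈ 16249.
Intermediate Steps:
W(q) = -87 + 2*q**2 (W(q) = (q**2 + q*q) - 87 = (q**2 + q**2) - 87 = 2*q**2 - 87 = -87 + 2*q**2)
1/(-1304 - 37306) + (W(w(11, -7)) - 1*(-16094)) = 1/(-1304 - 37306) + ((-87 + 2*(-11)**2) - 1*(-16094)) = 1/(-38610) + ((-87 + 2*121) + 16094) = -1/38610 + ((-87 + 242) + 16094) = -1/38610 + (155 + 16094) = -1/38610 + 16249 = 627373889/38610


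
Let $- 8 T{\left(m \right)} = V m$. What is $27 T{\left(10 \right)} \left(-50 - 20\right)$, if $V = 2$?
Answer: $4725$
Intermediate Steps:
$T{\left(m \right)} = - \frac{m}{4}$ ($T{\left(m \right)} = - \frac{2 m}{8} = - \frac{m}{4}$)
$27 T{\left(10 \right)} \left(-50 - 20\right) = 27 \left(\left(- \frac{1}{4}\right) 10\right) \left(-50 - 20\right) = 27 \left(- \frac{5}{2}\right) \left(-70\right) = \left(- \frac{135}{2}\right) \left(-70\right) = 4725$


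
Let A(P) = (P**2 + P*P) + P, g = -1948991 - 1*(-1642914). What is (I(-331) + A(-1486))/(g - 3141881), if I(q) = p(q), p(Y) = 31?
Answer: -4414937/3447958 ≈ -1.2804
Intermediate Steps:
I(q) = 31
g = -306077 (g = -1948991 + 1642914 = -306077)
A(P) = P + 2*P**2 (A(P) = (P**2 + P**2) + P = 2*P**2 + P = P + 2*P**2)
(I(-331) + A(-1486))/(g - 3141881) = (31 - 1486*(1 + 2*(-1486)))/(-306077 - 3141881) = (31 - 1486*(1 - 2972))/(-3447958) = (31 - 1486*(-2971))*(-1/3447958) = (31 + 4414906)*(-1/3447958) = 4414937*(-1/3447958) = -4414937/3447958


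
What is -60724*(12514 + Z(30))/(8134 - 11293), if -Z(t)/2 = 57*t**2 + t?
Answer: -5474025704/3159 ≈ -1.7328e+6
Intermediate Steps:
Z(t) = -114*t**2 - 2*t (Z(t) = -2*(57*t**2 + t) = -2*(t + 57*t**2) = -114*t**2 - 2*t)
-60724*(12514 + Z(30))/(8134 - 11293) = -60724*(12514 - 2*30*(1 + 57*30))/(8134 - 11293) = -60724/((-3159/(12514 - 2*30*(1 + 1710)))) = -60724/((-3159/(12514 - 2*30*1711))) = -60724/((-3159/(12514 - 102660))) = -60724/((-3159/(-90146))) = -60724/((-3159*(-1/90146))) = -60724/3159/90146 = -60724*90146/3159 = -5474025704/3159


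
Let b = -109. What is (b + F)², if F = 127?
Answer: 324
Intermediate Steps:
(b + F)² = (-109 + 127)² = 18² = 324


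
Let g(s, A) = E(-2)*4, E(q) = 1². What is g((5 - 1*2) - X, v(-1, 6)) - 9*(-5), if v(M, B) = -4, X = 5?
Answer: 49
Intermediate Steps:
E(q) = 1
g(s, A) = 4 (g(s, A) = 1*4 = 4)
g((5 - 1*2) - X, v(-1, 6)) - 9*(-5) = 4 - 9*(-5) = 4 + 45 = 49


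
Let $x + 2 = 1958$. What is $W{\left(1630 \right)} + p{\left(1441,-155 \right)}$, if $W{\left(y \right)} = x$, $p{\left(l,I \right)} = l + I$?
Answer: $3242$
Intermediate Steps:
$p{\left(l,I \right)} = I + l$
$x = 1956$ ($x = -2 + 1958 = 1956$)
$W{\left(y \right)} = 1956$
$W{\left(1630 \right)} + p{\left(1441,-155 \right)} = 1956 + \left(-155 + 1441\right) = 1956 + 1286 = 3242$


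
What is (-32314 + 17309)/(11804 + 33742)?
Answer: -15005/45546 ≈ -0.32945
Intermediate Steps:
(-32314 + 17309)/(11804 + 33742) = -15005/45546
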